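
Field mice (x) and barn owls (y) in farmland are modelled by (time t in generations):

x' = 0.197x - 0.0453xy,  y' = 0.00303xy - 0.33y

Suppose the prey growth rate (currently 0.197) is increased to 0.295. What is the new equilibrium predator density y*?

At the interior fixed point, setting dx/dt = 0 with x > 0 fixes y* = (prey growth rate)/(xy coefficient) — independent of the other coefficients.
With the change, y* = 0.295/0.0453 = 6.51; it rises from 4.35.

y* ≈ 6.51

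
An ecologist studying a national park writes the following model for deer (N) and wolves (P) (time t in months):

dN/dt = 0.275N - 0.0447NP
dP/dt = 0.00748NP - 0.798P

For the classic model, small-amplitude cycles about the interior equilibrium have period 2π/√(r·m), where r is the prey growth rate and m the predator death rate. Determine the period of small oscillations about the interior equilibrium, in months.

Here r = 0.275 and m = 0.798, so r·m = 0.219.
ω = √0.219 = 0.468 per month, hence T = 2π/ω ≈ 13.4 months.

T ≈ 13.4 months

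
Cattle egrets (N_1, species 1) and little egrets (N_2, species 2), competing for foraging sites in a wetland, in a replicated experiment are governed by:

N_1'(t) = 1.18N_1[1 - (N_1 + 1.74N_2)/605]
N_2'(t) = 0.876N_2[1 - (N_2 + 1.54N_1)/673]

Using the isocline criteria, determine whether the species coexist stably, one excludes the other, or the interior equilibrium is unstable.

unstable coexistence (outcome depends on initial conditions)

Compare the nullcline intercepts: K1/α12 = 605/1.74 = 348 < K2 = 673; K2/α21 = 673/1.54 = 437 < K1 = 605.
Since both are reversed, neither can invade when rare; the interior point is a saddle.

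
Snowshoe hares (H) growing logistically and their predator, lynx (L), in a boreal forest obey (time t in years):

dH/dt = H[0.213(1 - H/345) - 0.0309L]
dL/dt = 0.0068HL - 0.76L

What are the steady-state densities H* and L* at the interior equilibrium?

H* ≈ 112, L* ≈ 4.66

From dL/dt = 0 with L > 0: 0.0068H* = 0.76, so H* = 112.
Substitute into dH/dt = 0: 0.213(1 - 112/345) = 0.0309L*.
The bracket is 0.676, giving L* = 0.144/0.0309 = 4.66.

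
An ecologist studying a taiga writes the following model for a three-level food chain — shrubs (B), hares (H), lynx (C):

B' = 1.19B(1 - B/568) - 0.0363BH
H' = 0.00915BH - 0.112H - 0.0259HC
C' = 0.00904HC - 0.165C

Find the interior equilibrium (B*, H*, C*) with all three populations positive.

B* ≈ 252, H* ≈ 18.3, C* ≈ 84.6

From dC/dt = 0: 0.00904H* = 0.165, so H* = 18.3.
From dB/dt = 0: 1.19(1 - B*/568) = 0.0363·18.3, giving B* = 568·(1 - 0.557) = 252.
From dH/dt = 0: 0.00915·252 - 0.112 = 0.0259C*, so C* = 2.19/0.0259 = 84.6.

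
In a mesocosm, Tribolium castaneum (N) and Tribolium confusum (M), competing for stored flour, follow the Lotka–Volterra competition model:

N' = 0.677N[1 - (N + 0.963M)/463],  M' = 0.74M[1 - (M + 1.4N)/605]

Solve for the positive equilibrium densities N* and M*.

N* ≈ 344, M* ≈ 124

Setting both brackets to zero gives the nullclines N + 0.963M = 463 and 1.4N + M = 605.
Substituting M = 605 - 1.4N into the first: N(1 - 0.963·1.4) = 463 - 0.963·605.
So N* = -120/-0.348 = 344, and then M* = 605 - 1.4·344 = 124.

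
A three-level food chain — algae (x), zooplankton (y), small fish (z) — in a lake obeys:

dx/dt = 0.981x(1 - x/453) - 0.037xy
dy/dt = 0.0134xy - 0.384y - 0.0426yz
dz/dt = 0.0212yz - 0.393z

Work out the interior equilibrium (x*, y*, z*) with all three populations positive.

From dz/dt = 0: 0.0212y* = 0.393, so y* = 18.5.
From dx/dt = 0: 0.981(1 - x*/453) = 0.037·18.5, giving x* = 453·(1 - 0.699) = 136.
From dy/dt = 0: 0.0134·136 - 0.384 = 0.0426z*, so z* = 1.44/0.0426 = 33.9.

x* ≈ 136, y* ≈ 18.5, z* ≈ 33.9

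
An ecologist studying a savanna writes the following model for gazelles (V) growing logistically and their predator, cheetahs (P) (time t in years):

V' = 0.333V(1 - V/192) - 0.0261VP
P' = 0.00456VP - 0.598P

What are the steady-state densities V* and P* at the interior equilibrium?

V* ≈ 131, P* ≈ 4.04

From dP/dt = 0 with P > 0: 0.00456V* = 0.598, so V* = 131.
Substitute into dV/dt = 0: 0.333(1 - 131/192) = 0.0261P*.
The bracket is 0.317, giving P* = 0.106/0.0261 = 4.04.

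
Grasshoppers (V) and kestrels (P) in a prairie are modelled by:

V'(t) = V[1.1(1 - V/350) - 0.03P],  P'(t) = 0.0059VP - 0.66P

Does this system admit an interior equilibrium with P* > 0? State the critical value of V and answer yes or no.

Threshold V = 112; K > 112, so yes, the predator persists.

The predator equation gives dP/dt > 0 only when V > 0.66/0.0059 = 112.
Without the predator, V → K = 350. Since 350 > 112, the predator can invade and persist.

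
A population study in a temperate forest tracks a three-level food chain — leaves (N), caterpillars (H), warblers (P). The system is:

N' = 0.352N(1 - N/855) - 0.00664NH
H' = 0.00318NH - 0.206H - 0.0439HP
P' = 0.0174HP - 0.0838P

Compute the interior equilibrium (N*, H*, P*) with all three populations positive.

N* ≈ 777, H* ≈ 4.82, P* ≈ 51.6

From dP/dt = 0: 0.0174H* = 0.0838, so H* = 4.82.
From dN/dt = 0: 0.352(1 - N*/855) = 0.00664·4.82, giving N* = 855·(1 - 0.0908) = 777.
From dH/dt = 0: 0.00318·777 - 0.206 = 0.0439P*, so P* = 2.27/0.0439 = 51.6.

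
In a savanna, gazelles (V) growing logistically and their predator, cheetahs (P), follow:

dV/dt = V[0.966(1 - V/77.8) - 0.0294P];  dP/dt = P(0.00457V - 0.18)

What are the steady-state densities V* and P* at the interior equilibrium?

V* ≈ 39.4, P* ≈ 16.2

From dP/dt = 0 with P > 0: 0.00457V* = 0.18, so V* = 39.4.
Substitute into dV/dt = 0: 0.966(1 - 39.4/77.8) = 0.0294P*.
The bracket is 0.494, giving P* = 0.477/0.0294 = 16.2.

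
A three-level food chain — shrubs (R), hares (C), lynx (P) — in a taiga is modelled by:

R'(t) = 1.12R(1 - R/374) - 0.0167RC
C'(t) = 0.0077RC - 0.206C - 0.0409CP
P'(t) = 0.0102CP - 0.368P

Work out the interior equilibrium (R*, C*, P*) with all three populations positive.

R* ≈ 173, C* ≈ 36.1, P* ≈ 27.5

From dP/dt = 0: 0.0102C* = 0.368, so C* = 36.1.
From dR/dt = 0: 1.12(1 - R*/374) = 0.0167·36.1, giving R* = 374·(1 - 0.538) = 173.
From dC/dt = 0: 0.0077·173 - 0.206 = 0.0409P*, so P* = 1.12/0.0409 = 27.5.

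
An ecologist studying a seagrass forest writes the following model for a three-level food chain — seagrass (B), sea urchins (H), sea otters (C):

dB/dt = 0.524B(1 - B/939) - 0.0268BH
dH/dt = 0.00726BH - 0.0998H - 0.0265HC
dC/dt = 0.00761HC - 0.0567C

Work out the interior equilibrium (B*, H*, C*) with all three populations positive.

From dC/dt = 0: 0.00761H* = 0.0567, so H* = 7.45.
From dB/dt = 0: 0.524(1 - B*/939) = 0.0268·7.45, giving B* = 939·(1 - 0.381) = 581.
From dH/dt = 0: 0.00726·581 - 0.0998 = 0.0265C*, so C* = 4.12/0.0265 = 155.

B* ≈ 581, H* ≈ 7.45, C* ≈ 155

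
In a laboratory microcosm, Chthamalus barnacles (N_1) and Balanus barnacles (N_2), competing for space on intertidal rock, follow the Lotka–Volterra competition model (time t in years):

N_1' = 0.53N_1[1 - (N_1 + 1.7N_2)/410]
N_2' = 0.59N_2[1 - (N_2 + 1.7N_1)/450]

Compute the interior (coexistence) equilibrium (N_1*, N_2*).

N_1* ≈ 188, N_2* ≈ 131

Setting both brackets to zero gives the nullclines N_1 + 1.7N_2 = 410 and 1.7N_1 + N_2 = 450.
Substituting N_2 = 450 - 1.7N_1 into the first: N_1(1 - 1.7·1.7) = 410 - 1.7·450.
So N_1* = -355/-1.89 = 188, and then N_2* = 450 - 1.7·188 = 131.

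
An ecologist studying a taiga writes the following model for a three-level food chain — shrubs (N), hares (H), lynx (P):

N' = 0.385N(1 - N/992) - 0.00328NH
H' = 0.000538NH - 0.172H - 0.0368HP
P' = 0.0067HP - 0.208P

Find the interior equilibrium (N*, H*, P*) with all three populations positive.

From dP/dt = 0: 0.0067H* = 0.208, so H* = 31.
From dN/dt = 0: 0.385(1 - N*/992) = 0.00328·31, giving N* = 992·(1 - 0.264) = 730.
From dH/dt = 0: 0.000538·730 - 0.172 = 0.0368P*, so P* = 0.221/0.0368 = 5.99.

N* ≈ 730, H* ≈ 31, P* ≈ 5.99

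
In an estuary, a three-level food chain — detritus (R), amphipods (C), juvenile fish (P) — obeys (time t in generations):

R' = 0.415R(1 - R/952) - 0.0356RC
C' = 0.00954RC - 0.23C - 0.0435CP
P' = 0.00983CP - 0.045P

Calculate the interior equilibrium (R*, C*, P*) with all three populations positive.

R* ≈ 578, C* ≈ 4.58, P* ≈ 122

From dP/dt = 0: 0.00983C* = 0.045, so C* = 4.58.
From dR/dt = 0: 0.415(1 - R*/952) = 0.0356·4.58, giving R* = 952·(1 - 0.393) = 578.
From dC/dt = 0: 0.00954·578 - 0.23 = 0.0435P*, so P* = 5.29/0.0435 = 122.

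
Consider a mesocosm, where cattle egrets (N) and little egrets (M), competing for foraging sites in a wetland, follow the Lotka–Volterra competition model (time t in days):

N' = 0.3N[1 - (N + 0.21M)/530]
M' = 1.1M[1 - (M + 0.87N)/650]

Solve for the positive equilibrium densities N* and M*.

Setting both brackets to zero gives the nullclines N + 0.21M = 530 and 0.87N + M = 650.
Substituting M = 650 - 0.87N into the first: N(1 - 0.21·0.87) = 530 - 0.21·650.
So N* = 394/0.817 = 481, and then M* = 650 - 0.87·481 = 231.

N* ≈ 481, M* ≈ 231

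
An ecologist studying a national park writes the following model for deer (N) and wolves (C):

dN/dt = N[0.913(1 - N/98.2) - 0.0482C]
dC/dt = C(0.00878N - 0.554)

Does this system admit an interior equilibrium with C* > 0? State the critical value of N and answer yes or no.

Threshold N = 63.1; K > 63.1, so yes, the predator persists.

The predator equation gives dC/dt > 0 only when N > 0.554/0.00878 = 63.1.
Without the predator, N → K = 98.2. Since 98.2 > 63.1, the predator can invade and persist.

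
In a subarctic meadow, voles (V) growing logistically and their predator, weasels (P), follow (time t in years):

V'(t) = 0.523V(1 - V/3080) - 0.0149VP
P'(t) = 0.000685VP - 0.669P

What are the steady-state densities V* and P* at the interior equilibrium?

From dP/dt = 0 with P > 0: 0.000685V* = 0.669, so V* = 977.
Substitute into dV/dt = 0: 0.523(1 - 977/3080) = 0.0149P*.
The bracket is 0.683, giving P* = 0.357/0.0149 = 24.

V* ≈ 977, P* ≈ 24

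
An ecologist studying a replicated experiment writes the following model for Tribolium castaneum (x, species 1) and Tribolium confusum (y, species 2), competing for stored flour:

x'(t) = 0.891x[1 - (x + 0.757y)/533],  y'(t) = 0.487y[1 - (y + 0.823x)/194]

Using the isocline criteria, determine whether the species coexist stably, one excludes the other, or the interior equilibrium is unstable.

species 1 excludes species 2

Compare the nullcline intercepts: K1/α12 = 533/0.757 = 704 > K2 = 194; K2/α21 = 194/0.823 = 236 < K1 = 533.
Since the inequalities point opposite ways, species 1 can invade but species 2 cannot.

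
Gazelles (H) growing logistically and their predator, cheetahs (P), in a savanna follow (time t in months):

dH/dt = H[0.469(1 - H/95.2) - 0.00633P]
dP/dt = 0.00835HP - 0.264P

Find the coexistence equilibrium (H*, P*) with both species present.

H* ≈ 31.6, P* ≈ 49.5

From dP/dt = 0 with P > 0: 0.00835H* = 0.264, so H* = 31.6.
Substitute into dH/dt = 0: 0.469(1 - 31.6/95.2) = 0.00633P*.
The bracket is 0.668, giving P* = 0.313/0.00633 = 49.5.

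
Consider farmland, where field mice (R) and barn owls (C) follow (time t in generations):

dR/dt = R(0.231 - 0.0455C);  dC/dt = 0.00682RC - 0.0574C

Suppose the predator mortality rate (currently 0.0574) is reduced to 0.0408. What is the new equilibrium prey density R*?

At the interior fixed point, setting dC/dt = 0 with C > 0 fixes R* = (predator death rate)/(RC coefficient) — independent of the other coefficients.
With the change, R* = 0.0408/0.00682 = 5.98; it falls from 8.42.

R* ≈ 5.98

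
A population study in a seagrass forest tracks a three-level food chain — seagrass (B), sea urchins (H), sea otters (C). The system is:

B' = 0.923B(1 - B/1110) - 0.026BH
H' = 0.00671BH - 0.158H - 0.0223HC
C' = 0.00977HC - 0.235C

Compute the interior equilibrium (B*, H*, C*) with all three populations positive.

From dC/dt = 0: 0.00977H* = 0.235, so H* = 24.1.
From dB/dt = 0: 0.923(1 - B*/1110) = 0.026·24.1, giving B* = 1110·(1 - 0.678) = 358.
From dH/dt = 0: 0.00671·358 - 0.158 = 0.0223C*, so C* = 2.24/0.0223 = 101.

B* ≈ 358, H* ≈ 24.1, C* ≈ 101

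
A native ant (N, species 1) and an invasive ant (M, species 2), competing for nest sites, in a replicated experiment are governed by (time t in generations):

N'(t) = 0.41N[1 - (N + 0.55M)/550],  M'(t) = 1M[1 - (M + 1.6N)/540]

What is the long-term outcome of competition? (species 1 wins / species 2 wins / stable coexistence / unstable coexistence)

species 1 excludes species 2

Compare the nullcline intercepts: K1/α12 = 550/0.55 = 1000 > K2 = 540; K2/α21 = 540/1.6 = 338 < K1 = 550.
Since the inequalities point opposite ways, species 1 can invade but species 2 cannot.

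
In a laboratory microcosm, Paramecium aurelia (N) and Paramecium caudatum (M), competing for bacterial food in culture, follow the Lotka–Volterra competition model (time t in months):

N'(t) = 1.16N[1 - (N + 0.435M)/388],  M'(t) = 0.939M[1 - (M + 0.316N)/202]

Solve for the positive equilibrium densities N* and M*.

N* ≈ 348, M* ≈ 92

Setting both brackets to zero gives the nullclines N + 0.435M = 388 and 0.316N + M = 202.
Substituting M = 202 - 0.316N into the first: N(1 - 0.435·0.316) = 388 - 0.435·202.
So N* = 300/0.863 = 348, and then M* = 202 - 0.316·348 = 92.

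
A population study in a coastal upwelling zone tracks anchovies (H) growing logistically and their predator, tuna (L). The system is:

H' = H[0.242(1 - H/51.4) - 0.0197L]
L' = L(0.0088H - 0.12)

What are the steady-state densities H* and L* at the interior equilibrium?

H* ≈ 13.6, L* ≈ 9.03

From dL/dt = 0 with L > 0: 0.0088H* = 0.12, so H* = 13.6.
Substitute into dH/dt = 0: 0.242(1 - 13.6/51.4) = 0.0197L*.
The bracket is 0.735, giving L* = 0.178/0.0197 = 9.03.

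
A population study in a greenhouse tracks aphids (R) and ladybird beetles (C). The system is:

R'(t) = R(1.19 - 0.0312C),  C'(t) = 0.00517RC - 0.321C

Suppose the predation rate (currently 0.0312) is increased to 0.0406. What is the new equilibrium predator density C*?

At the interior fixed point, setting dR/dt = 0 with R > 0 fixes C* = (prey growth rate)/(RC coefficient) — independent of the other coefficients.
With the change, C* = 1.19/0.0406 = 29.3; it falls from 38.1.

C* ≈ 29.3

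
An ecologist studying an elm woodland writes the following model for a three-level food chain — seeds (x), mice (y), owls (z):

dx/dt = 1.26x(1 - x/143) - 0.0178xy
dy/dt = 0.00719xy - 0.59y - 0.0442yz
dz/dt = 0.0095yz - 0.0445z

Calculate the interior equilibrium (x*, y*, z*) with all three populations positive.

From dz/dt = 0: 0.0095y* = 0.0445, so y* = 4.68.
From dx/dt = 0: 1.26(1 - x*/143) = 0.0178·4.68, giving x* = 143·(1 - 0.0662) = 134.
From dy/dt = 0: 0.00719·134 - 0.59 = 0.0442z*, so z* = 0.37/0.0442 = 8.37.

x* ≈ 134, y* ≈ 4.68, z* ≈ 8.37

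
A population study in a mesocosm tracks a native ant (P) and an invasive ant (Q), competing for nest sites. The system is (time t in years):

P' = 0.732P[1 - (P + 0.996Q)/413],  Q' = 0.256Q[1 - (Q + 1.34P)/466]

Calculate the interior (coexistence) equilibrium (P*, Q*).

P* ≈ 153, Q* ≈ 261

Setting both brackets to zero gives the nullclines P + 0.996Q = 413 and 1.34P + Q = 466.
Substituting Q = 466 - 1.34P into the first: P(1 - 0.996·1.34) = 413 - 0.996·466.
So P* = -51.1/-0.335 = 153, and then Q* = 466 - 1.34·153 = 261.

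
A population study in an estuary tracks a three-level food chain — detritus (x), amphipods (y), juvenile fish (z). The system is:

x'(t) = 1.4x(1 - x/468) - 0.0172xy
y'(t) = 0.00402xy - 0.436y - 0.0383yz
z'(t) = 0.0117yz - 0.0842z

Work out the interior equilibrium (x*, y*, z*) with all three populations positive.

x* ≈ 427, y* ≈ 7.2, z* ≈ 33.4

From dz/dt = 0: 0.0117y* = 0.0842, so y* = 7.2.
From dx/dt = 0: 1.4(1 - x*/468) = 0.0172·7.2, giving x* = 468·(1 - 0.0884) = 427.
From dy/dt = 0: 0.00402·427 - 0.436 = 0.0383z*, so z* = 1.28/0.0383 = 33.4.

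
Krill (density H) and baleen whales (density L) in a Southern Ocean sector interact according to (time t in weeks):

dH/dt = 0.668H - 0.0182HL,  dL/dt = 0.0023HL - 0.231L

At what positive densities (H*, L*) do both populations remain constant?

Set dL/dt = 0 with L > 0: 0.0023H - 0.231 = 0, so H* = 0.231/0.0023 = 100.
Set dH/dt = 0 with H > 0: 0.668 - 0.0182L = 0, so L* = 0.668/0.0182 = 36.7.

H* ≈ 100, L* ≈ 36.7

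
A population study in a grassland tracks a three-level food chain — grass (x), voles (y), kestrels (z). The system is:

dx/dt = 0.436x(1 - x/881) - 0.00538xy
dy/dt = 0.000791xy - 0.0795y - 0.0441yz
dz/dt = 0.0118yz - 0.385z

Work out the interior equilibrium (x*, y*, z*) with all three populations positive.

x* ≈ 526, y* ≈ 32.6, z* ≈ 7.64

From dz/dt = 0: 0.0118y* = 0.385, so y* = 32.6.
From dx/dt = 0: 0.436(1 - x*/881) = 0.00538·32.6, giving x* = 881·(1 - 0.403) = 526.
From dy/dt = 0: 0.000791·526 - 0.0795 = 0.0441z*, so z* = 0.337/0.0441 = 7.64.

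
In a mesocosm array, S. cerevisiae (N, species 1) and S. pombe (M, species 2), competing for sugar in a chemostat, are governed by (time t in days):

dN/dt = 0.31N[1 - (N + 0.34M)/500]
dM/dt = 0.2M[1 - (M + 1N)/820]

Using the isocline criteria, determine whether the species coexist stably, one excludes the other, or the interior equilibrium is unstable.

stable coexistence

Compare the nullcline intercepts: K1/α12 = 500/0.34 = 1470 > K2 = 820; K2/α21 = 820/1 = 820 > K1 = 500.
Since both inequalities hold, each species can invade when rare, so the interior equilibrium is stable.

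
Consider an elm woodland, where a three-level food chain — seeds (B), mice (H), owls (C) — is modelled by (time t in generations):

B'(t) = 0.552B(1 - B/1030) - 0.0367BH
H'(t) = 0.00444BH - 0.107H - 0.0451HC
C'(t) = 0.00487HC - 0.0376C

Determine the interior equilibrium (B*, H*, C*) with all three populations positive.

From dC/dt = 0: 0.00487H* = 0.0376, so H* = 7.72.
From dB/dt = 0: 0.552(1 - B*/1030) = 0.0367·7.72, giving B* = 1030·(1 - 0.513) = 501.
From dH/dt = 0: 0.00444·501 - 0.107 = 0.0451C*, so C* = 2.12/0.0451 = 47.

B* ≈ 501, H* ≈ 7.72, C* ≈ 47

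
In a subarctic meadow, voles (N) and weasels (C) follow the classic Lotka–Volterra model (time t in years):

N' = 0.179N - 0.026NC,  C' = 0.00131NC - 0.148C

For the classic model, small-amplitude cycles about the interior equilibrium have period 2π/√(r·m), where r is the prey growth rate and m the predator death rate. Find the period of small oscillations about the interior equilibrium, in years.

Here r = 0.179 and m = 0.148, so r·m = 0.0265.
ω = √0.0265 = 0.163 per year, hence T = 2π/ω ≈ 38.6 years.

T ≈ 38.6 years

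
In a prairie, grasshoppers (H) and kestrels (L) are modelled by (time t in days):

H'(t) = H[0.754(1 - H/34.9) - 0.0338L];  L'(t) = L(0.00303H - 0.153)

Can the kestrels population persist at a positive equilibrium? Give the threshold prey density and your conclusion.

Threshold H = 50.5; K < 50.5, so no, the predator goes extinct.

The predator equation gives dL/dt > 0 only when H > 0.153/0.00303 = 50.5.
Without the predator, H → K = 34.9. Since 34.9 < 50.5, the predator cannot invade.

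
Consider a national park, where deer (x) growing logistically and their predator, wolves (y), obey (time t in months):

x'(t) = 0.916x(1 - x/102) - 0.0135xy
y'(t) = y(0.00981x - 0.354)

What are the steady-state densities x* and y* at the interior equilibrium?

x* ≈ 36.1, y* ≈ 43.8

From dy/dt = 0 with y > 0: 0.00981x* = 0.354, so x* = 36.1.
Substitute into dx/dt = 0: 0.916(1 - 36.1/102) = 0.0135y*.
The bracket is 0.646, giving y* = 0.592/0.0135 = 43.8.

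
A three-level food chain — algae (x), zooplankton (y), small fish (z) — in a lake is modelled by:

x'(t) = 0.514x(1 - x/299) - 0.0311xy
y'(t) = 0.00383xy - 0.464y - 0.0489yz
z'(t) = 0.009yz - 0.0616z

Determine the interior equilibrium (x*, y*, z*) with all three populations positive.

x* ≈ 175, y* ≈ 6.84, z* ≈ 4.23

From dz/dt = 0: 0.009y* = 0.0616, so y* = 6.84.
From dx/dt = 0: 0.514(1 - x*/299) = 0.0311·6.84, giving x* = 299·(1 - 0.414) = 175.
From dy/dt = 0: 0.00383·175 - 0.464 = 0.0489z*, so z* = 0.207/0.0489 = 4.23.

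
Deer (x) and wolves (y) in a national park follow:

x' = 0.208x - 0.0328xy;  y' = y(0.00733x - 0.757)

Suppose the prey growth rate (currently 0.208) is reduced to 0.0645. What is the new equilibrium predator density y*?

At the interior fixed point, setting dx/dt = 0 with x > 0 fixes y* = (prey growth rate)/(xy coefficient) — independent of the other coefficients.
With the change, y* = 0.0645/0.0328 = 1.97; it falls from 6.34.

y* ≈ 1.97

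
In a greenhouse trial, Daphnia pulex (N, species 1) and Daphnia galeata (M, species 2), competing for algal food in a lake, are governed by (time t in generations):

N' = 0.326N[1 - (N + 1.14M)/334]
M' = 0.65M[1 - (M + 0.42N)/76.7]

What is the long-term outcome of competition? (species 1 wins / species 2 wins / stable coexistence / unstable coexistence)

species 1 excludes species 2

Compare the nullcline intercepts: K1/α12 = 334/1.14 = 293 > K2 = 76.7; K2/α21 = 76.7/0.42 = 183 < K1 = 334.
Since the inequalities point opposite ways, species 1 can invade but species 2 cannot.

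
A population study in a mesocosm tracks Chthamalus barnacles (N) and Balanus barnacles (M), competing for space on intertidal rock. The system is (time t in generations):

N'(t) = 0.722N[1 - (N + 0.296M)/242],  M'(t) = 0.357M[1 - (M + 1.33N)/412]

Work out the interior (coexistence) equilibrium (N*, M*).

Setting both brackets to zero gives the nullclines N + 0.296M = 242 and 1.33N + M = 412.
Substituting M = 412 - 1.33N into the first: N(1 - 0.296·1.33) = 242 - 0.296·412.
So N* = 120/0.606 = 198, and then M* = 412 - 1.33·198 = 149.

N* ≈ 198, M* ≈ 149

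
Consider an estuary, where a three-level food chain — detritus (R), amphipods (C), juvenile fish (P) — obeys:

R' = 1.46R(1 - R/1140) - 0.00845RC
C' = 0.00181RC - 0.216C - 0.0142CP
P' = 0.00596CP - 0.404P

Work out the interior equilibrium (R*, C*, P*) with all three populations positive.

R* ≈ 693, C* ≈ 67.8, P* ≈ 73.1

From dP/dt = 0: 0.00596C* = 0.404, so C* = 67.8.
From dR/dt = 0: 1.46(1 - R*/1140) = 0.00845·67.8, giving R* = 1140·(1 - 0.392) = 693.
From dC/dt = 0: 0.00181·693 - 0.216 = 0.0142P*, so P* = 1.04/0.0142 = 73.1.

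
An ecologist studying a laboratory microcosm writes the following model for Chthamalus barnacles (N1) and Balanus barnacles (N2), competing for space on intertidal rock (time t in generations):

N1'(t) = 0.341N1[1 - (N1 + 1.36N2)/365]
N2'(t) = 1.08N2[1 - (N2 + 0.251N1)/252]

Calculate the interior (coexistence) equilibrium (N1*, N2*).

Setting both brackets to zero gives the nullclines N1 + 1.36N2 = 365 and 0.251N1 + N2 = 252.
Substituting N2 = 252 - 0.251N1 into the first: N1(1 - 1.36·0.251) = 365 - 1.36·252.
So N1* = 22.3/0.659 = 33.8, and then N2* = 252 - 0.251·33.8 = 244.

N1* ≈ 33.8, N2* ≈ 244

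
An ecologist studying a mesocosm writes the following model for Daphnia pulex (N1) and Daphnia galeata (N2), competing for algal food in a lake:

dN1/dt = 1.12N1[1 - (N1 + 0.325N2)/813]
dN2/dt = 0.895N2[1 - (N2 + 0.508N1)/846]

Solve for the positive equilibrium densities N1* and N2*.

Setting both brackets to zero gives the nullclines N1 + 0.325N2 = 813 and 0.508N1 + N2 = 846.
Substituting N2 = 846 - 0.508N1 into the first: N1(1 - 0.325·0.508) = 813 - 0.325·846.
So N1* = 538/0.835 = 644, and then N2* = 846 - 0.508·644 = 519.

N1* ≈ 644, N2* ≈ 519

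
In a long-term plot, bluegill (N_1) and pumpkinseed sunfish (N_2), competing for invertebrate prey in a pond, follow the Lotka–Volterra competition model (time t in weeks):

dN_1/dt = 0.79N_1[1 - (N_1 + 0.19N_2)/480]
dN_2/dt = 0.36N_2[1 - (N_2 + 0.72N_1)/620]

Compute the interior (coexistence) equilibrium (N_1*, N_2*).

N_1* ≈ 420, N_2* ≈ 318

Setting both brackets to zero gives the nullclines N_1 + 0.19N_2 = 480 and 0.72N_1 + N_2 = 620.
Substituting N_2 = 620 - 0.72N_1 into the first: N_1(1 - 0.19·0.72) = 480 - 0.19·620.
So N_1* = 362/0.863 = 420, and then N_2* = 620 - 0.72·420 = 318.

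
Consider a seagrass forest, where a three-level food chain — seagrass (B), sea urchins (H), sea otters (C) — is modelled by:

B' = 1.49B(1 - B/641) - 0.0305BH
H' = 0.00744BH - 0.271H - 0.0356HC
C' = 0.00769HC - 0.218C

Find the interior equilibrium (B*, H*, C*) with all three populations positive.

From dC/dt = 0: 0.00769H* = 0.218, so H* = 28.3.
From dB/dt = 0: 1.49(1 - B*/641) = 0.0305·28.3, giving B* = 641·(1 - 0.58) = 269.
From dH/dt = 0: 0.00744·269 - 0.271 = 0.0356C*, so C* = 1.73/0.0356 = 48.6.

B* ≈ 269, H* ≈ 28.3, C* ≈ 48.6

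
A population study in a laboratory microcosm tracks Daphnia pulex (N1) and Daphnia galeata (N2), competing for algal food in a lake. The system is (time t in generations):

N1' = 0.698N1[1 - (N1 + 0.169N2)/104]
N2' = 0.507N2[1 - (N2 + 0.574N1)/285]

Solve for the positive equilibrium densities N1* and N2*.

Setting both brackets to zero gives the nullclines N1 + 0.169N2 = 104 and 0.574N1 + N2 = 285.
Substituting N2 = 285 - 0.574N1 into the first: N1(1 - 0.169·0.574) = 104 - 0.169·285.
So N1* = 55.8/0.903 = 61.8, and then N2* = 285 - 0.574·61.8 = 250.

N1* ≈ 61.8, N2* ≈ 250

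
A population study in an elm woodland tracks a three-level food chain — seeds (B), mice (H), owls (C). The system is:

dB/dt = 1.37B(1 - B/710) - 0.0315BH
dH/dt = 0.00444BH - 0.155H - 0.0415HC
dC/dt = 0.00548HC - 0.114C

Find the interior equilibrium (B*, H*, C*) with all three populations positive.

From dC/dt = 0: 0.00548H* = 0.114, so H* = 20.8.
From dB/dt = 0: 1.37(1 - B*/710) = 0.0315·20.8, giving B* = 710·(1 - 0.478) = 370.
From dH/dt = 0: 0.00444·370 - 0.155 = 0.0415C*, so C* = 1.49/0.0415 = 35.9.

B* ≈ 370, H* ≈ 20.8, C* ≈ 35.9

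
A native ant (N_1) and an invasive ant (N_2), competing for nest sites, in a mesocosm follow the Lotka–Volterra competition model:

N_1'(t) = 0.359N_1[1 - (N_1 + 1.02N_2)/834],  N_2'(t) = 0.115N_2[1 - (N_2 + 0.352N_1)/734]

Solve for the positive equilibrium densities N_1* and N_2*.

N_1* ≈ 133, N_2* ≈ 687

Setting both brackets to zero gives the nullclines N_1 + 1.02N_2 = 834 and 0.352N_1 + N_2 = 734.
Substituting N_2 = 734 - 0.352N_1 into the first: N_1(1 - 1.02·0.352) = 834 - 1.02·734.
So N_1* = 85.3/0.641 = 133, and then N_2* = 734 - 0.352·133 = 687.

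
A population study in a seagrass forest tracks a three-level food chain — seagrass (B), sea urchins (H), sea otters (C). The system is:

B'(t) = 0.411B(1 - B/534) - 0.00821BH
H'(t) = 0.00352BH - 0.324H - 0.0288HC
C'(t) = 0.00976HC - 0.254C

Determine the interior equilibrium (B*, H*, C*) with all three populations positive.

B* ≈ 256, H* ≈ 26, C* ≈ 20.1

From dC/dt = 0: 0.00976H* = 0.254, so H* = 26.
From dB/dt = 0: 0.411(1 - B*/534) = 0.00821·26, giving B* = 534·(1 - 0.52) = 256.
From dH/dt = 0: 0.00352·256 - 0.324 = 0.0288C*, so C* = 0.579/0.0288 = 20.1.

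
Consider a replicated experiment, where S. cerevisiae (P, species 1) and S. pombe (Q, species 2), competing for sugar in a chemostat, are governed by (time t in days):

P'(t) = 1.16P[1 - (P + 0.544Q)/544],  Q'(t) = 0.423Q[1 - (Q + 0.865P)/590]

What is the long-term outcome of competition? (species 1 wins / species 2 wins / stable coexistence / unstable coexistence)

Compare the nullcline intercepts: K1/α12 = 544/0.544 = 1000 > K2 = 590; K2/α21 = 590/0.865 = 682 > K1 = 544.
Since both inequalities hold, each species can invade when rare, so the interior equilibrium is stable.

stable coexistence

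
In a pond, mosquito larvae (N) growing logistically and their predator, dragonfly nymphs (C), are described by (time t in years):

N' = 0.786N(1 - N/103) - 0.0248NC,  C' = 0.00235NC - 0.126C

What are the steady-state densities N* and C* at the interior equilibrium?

From dC/dt = 0 with C > 0: 0.00235N* = 0.126, so N* = 53.6.
Substitute into dN/dt = 0: 0.786(1 - 53.6/103) = 0.0248C*.
The bracket is 0.479, giving C* = 0.377/0.0248 = 15.2.

N* ≈ 53.6, C* ≈ 15.2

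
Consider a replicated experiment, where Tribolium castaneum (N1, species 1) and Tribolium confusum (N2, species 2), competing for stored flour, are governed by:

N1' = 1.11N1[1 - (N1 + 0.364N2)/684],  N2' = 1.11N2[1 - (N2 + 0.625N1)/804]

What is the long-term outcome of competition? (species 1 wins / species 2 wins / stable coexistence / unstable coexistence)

Compare the nullcline intercepts: K1/α12 = 684/0.364 = 1880 > K2 = 804; K2/α21 = 804/0.625 = 1290 > K1 = 684.
Since both inequalities hold, each species can invade when rare, so the interior equilibrium is stable.

stable coexistence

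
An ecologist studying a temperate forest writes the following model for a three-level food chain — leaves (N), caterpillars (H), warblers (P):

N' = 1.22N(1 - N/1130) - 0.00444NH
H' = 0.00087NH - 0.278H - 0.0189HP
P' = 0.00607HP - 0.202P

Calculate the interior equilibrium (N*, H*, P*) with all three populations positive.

From dP/dt = 0: 0.00607H* = 0.202, so H* = 33.3.
From dN/dt = 0: 1.22(1 - N*/1130) = 0.00444·33.3, giving N* = 1130·(1 - 0.121) = 993.
From dH/dt = 0: 0.00087·993 - 0.278 = 0.0189P*, so P* = 0.586/0.0189 = 31.

N* ≈ 993, H* ≈ 33.3, P* ≈ 31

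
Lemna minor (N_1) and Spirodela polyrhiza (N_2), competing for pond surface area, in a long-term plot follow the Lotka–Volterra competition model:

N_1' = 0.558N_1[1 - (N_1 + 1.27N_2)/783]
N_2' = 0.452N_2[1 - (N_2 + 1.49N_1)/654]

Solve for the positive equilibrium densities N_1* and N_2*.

Setting both brackets to zero gives the nullclines N_1 + 1.27N_2 = 783 and 1.49N_1 + N_2 = 654.
Substituting N_2 = 654 - 1.49N_1 into the first: N_1(1 - 1.27·1.49) = 783 - 1.27·654.
So N_1* = -47.6/-0.892 = 53.3, and then N_2* = 654 - 1.49·53.3 = 575.

N_1* ≈ 53.3, N_2* ≈ 575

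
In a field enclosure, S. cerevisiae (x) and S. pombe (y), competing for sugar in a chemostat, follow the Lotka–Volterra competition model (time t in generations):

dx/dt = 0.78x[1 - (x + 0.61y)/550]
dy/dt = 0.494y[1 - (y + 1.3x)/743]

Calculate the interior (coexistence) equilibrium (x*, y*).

Setting both brackets to zero gives the nullclines x + 0.61y = 550 and 1.3x + y = 743.
Substituting y = 743 - 1.3x into the first: x(1 - 0.61·1.3) = 550 - 0.61·743.
So x* = 96.8/0.207 = 467, and then y* = 743 - 1.3·467 = 135.

x* ≈ 467, y* ≈ 135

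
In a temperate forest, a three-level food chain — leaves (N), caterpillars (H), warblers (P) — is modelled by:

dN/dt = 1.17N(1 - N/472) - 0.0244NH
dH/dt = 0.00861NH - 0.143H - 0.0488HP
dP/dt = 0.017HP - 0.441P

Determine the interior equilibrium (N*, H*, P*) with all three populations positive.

N* ≈ 217, H* ≈ 25.9, P* ≈ 35.3

From dP/dt = 0: 0.017H* = 0.441, so H* = 25.9.
From dN/dt = 0: 1.17(1 - N*/472) = 0.0244·25.9, giving N* = 472·(1 - 0.541) = 217.
From dH/dt = 0: 0.00861·217 - 0.143 = 0.0488P*, so P* = 1.72/0.0488 = 35.3.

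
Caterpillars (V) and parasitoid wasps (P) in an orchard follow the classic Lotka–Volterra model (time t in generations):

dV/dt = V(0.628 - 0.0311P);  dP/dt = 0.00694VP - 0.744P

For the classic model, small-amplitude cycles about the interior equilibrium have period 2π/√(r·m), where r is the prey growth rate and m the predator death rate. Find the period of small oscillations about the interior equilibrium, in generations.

T ≈ 9.19 generations

Here r = 0.628 and m = 0.744, so r·m = 0.467.
ω = √0.467 = 0.684 per generation, hence T = 2π/ω ≈ 9.19 generations.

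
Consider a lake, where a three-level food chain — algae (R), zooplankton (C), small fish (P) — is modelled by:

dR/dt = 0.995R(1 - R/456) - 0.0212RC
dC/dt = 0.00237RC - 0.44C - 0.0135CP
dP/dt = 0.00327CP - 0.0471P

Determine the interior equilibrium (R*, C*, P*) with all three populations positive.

R* ≈ 316, C* ≈ 14.4, P* ≈ 22.9

From dP/dt = 0: 0.00327C* = 0.0471, so C* = 14.4.
From dR/dt = 0: 0.995(1 - R*/456) = 0.0212·14.4, giving R* = 456·(1 - 0.307) = 316.
From dC/dt = 0: 0.00237·316 - 0.44 = 0.0135P*, so P* = 0.309/0.0135 = 22.9.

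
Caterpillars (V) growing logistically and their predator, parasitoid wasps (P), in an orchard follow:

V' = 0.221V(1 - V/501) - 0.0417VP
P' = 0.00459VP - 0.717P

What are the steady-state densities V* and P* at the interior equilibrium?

V* ≈ 156, P* ≈ 3.65

From dP/dt = 0 with P > 0: 0.00459V* = 0.717, so V* = 156.
Substitute into dV/dt = 0: 0.221(1 - 156/501) = 0.0417P*.
The bracket is 0.688, giving P* = 0.152/0.0417 = 3.65.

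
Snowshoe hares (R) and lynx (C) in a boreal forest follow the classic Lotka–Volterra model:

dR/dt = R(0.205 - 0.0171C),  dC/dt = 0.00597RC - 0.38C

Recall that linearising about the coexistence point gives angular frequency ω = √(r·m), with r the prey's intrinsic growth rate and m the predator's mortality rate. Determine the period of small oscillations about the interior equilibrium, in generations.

Here r = 0.205 and m = 0.38, so r·m = 0.0779.
ω = √0.0779 = 0.279 per generation, hence T = 2π/ω ≈ 22.5 generations.

T ≈ 22.5 generations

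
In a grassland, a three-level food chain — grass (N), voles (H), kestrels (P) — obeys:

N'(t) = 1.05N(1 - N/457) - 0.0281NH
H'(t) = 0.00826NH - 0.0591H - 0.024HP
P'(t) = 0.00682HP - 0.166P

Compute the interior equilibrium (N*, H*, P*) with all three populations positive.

N* ≈ 159, H* ≈ 24.3, P* ≈ 52.4

From dP/dt = 0: 0.00682H* = 0.166, so H* = 24.3.
From dN/dt = 0: 1.05(1 - N*/457) = 0.0281·24.3, giving N* = 457·(1 - 0.651) = 159.
From dH/dt = 0: 0.00826·159 - 0.0591 = 0.024P*, so P* = 1.26/0.024 = 52.4.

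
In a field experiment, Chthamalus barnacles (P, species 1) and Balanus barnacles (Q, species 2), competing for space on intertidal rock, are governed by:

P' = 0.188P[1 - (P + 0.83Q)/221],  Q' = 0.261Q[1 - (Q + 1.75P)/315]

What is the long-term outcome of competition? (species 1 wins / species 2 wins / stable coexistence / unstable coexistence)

Compare the nullcline intercepts: K1/α12 = 221/0.83 = 266 < K2 = 315; K2/α21 = 315/1.75 = 180 < K1 = 221.
Since both are reversed, neither can invade when rare; the interior point is a saddle.

unstable coexistence (outcome depends on initial conditions)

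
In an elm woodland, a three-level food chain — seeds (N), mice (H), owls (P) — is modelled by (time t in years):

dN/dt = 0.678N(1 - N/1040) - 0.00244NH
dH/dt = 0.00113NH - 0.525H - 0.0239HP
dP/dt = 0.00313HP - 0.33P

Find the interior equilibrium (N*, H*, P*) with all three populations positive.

From dP/dt = 0: 0.00313H* = 0.33, so H* = 105.
From dN/dt = 0: 0.678(1 - N*/1040) = 0.00244·105, giving N* = 1040·(1 - 0.379) = 645.
From dH/dt = 0: 0.00113·645 - 0.525 = 0.0239P*, so P* = 0.204/0.0239 = 8.55.

N* ≈ 645, H* ≈ 105, P* ≈ 8.55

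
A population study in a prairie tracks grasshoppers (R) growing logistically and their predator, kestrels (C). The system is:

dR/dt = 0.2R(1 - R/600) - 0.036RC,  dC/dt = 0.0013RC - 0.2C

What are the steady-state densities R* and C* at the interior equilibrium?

R* ≈ 154, C* ≈ 4.13

From dC/dt = 0 with C > 0: 0.0013R* = 0.2, so R* = 154.
Substitute into dR/dt = 0: 0.2(1 - 154/600) = 0.036C*.
The bracket is 0.744, giving C* = 0.149/0.036 = 4.13.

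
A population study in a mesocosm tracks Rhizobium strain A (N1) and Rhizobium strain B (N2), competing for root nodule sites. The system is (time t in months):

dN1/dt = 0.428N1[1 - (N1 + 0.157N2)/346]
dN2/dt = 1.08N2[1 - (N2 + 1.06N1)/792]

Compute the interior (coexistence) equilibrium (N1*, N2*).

N1* ≈ 266, N2* ≈ 510

Setting both brackets to zero gives the nullclines N1 + 0.157N2 = 346 and 1.06N1 + N2 = 792.
Substituting N2 = 792 - 1.06N1 into the first: N1(1 - 0.157·1.06) = 346 - 0.157·792.
So N1* = 222/0.834 = 266, and then N2* = 792 - 1.06·266 = 510.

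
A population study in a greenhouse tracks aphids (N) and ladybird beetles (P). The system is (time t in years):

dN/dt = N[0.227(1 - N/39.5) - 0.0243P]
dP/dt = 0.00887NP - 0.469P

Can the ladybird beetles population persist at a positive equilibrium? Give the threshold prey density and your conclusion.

Threshold N = 52.9; K < 52.9, so no, the predator goes extinct.

The predator equation gives dP/dt > 0 only when N > 0.469/0.00887 = 52.9.
Without the predator, N → K = 39.5. Since 39.5 < 52.9, the predator cannot invade.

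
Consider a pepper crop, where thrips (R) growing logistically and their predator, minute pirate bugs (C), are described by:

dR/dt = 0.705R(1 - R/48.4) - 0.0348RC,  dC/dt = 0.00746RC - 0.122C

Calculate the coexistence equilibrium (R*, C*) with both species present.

R* ≈ 16.4, C* ≈ 13.4

From dC/dt = 0 with C > 0: 0.00746R* = 0.122, so R* = 16.4.
Substitute into dR/dt = 0: 0.705(1 - 16.4/48.4) = 0.0348C*.
The bracket is 0.662, giving C* = 0.467/0.0348 = 13.4.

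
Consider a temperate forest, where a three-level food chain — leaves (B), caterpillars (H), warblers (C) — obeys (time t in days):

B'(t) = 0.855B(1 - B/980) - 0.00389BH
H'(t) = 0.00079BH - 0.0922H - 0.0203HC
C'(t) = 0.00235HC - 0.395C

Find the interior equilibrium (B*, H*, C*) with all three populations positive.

From dC/dt = 0: 0.00235H* = 0.395, so H* = 168.
From dB/dt = 0: 0.855(1 - B*/980) = 0.00389·168, giving B* = 980·(1 - 0.765) = 231.
From dH/dt = 0: 0.00079·231 - 0.0922 = 0.0203C*, so C* = 0.0899/0.0203 = 4.43.

B* ≈ 231, H* ≈ 168, C* ≈ 4.43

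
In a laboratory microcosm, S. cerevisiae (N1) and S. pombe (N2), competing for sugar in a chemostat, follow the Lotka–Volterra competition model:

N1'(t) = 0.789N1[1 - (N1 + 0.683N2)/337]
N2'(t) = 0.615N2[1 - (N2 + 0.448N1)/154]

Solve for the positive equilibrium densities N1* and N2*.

N1* ≈ 334, N2* ≈ 4.36

Setting both brackets to zero gives the nullclines N1 + 0.683N2 = 337 and 0.448N1 + N2 = 154.
Substituting N2 = 154 - 0.448N1 into the first: N1(1 - 0.683·0.448) = 337 - 0.683·154.
So N1* = 232/0.694 = 334, and then N2* = 154 - 0.448·334 = 4.36.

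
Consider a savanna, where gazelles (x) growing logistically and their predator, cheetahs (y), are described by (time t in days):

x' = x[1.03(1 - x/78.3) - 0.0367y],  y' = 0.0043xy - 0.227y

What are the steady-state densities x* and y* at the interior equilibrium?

x* ≈ 52.8, y* ≈ 9.14

From dy/dt = 0 with y > 0: 0.0043x* = 0.227, so x* = 52.8.
Substitute into dx/dt = 0: 1.03(1 - 52.8/78.3) = 0.0367y*.
The bracket is 0.326, giving y* = 0.336/0.0367 = 9.14.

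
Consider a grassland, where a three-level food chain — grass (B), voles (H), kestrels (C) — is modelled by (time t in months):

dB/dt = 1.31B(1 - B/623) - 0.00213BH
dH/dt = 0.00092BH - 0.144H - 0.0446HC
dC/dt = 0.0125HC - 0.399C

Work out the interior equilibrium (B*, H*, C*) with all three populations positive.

B* ≈ 591, H* ≈ 31.9, C* ≈ 8.96

From dC/dt = 0: 0.0125H* = 0.399, so H* = 31.9.
From dB/dt = 0: 1.31(1 - B*/623) = 0.00213·31.9, giving B* = 623·(1 - 0.0519) = 591.
From dH/dt = 0: 0.00092·591 - 0.144 = 0.0446C*, so C* = 0.399/0.0446 = 8.96.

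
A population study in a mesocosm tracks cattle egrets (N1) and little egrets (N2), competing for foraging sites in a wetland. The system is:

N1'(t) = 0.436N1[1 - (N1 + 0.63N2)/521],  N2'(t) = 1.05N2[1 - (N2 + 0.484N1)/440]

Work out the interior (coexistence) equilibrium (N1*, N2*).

Setting both brackets to zero gives the nullclines N1 + 0.63N2 = 521 and 0.484N1 + N2 = 440.
Substituting N2 = 440 - 0.484N1 into the first: N1(1 - 0.63·0.484) = 521 - 0.63·440.
So N1* = 244/0.695 = 351, and then N2* = 440 - 0.484·351 = 270.

N1* ≈ 351, N2* ≈ 270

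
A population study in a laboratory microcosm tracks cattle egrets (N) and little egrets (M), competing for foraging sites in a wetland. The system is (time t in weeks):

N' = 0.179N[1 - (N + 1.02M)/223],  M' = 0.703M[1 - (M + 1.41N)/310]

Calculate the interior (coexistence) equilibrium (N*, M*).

Setting both brackets to zero gives the nullclines N + 1.02M = 223 and 1.41N + M = 310.
Substituting M = 310 - 1.41N into the first: N(1 - 1.02·1.41) = 223 - 1.02·310.
So N* = -93.2/-0.438 = 213, and then M* = 310 - 1.41·213 = 10.1.

N* ≈ 213, M* ≈ 10.1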